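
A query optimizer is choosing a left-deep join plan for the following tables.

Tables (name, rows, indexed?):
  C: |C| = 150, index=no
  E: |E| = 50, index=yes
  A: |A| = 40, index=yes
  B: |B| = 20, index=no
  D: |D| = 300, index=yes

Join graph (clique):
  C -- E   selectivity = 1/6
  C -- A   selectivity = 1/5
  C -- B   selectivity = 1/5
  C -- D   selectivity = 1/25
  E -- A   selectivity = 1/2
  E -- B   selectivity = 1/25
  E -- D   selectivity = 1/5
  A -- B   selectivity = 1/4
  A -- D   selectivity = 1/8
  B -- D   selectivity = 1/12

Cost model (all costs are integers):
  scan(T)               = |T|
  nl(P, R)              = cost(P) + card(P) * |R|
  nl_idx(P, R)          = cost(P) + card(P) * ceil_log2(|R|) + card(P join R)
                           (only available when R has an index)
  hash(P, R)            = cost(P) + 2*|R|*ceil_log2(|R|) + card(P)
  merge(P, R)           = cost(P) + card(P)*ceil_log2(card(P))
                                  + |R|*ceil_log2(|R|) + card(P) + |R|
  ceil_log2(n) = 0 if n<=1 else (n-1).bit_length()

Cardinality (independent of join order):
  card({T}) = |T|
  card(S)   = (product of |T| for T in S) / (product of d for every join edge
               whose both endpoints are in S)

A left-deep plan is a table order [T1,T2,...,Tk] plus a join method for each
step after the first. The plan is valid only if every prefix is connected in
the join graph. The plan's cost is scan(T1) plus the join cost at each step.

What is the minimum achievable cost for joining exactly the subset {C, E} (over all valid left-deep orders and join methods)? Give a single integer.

Selinger DP over subsets of {C,E}:
  {C}: scan cost=150, card=150
  {E}: scan cost=50, card=50
  {CE}: card=1250; try (E,hash)→900, (C,merge)→1750, (E,merge)→1850, (E,nl_idx)→2300, (C,hash)→2500, (C,nl)→7550 …(+1); best=900 via (E,hash)

900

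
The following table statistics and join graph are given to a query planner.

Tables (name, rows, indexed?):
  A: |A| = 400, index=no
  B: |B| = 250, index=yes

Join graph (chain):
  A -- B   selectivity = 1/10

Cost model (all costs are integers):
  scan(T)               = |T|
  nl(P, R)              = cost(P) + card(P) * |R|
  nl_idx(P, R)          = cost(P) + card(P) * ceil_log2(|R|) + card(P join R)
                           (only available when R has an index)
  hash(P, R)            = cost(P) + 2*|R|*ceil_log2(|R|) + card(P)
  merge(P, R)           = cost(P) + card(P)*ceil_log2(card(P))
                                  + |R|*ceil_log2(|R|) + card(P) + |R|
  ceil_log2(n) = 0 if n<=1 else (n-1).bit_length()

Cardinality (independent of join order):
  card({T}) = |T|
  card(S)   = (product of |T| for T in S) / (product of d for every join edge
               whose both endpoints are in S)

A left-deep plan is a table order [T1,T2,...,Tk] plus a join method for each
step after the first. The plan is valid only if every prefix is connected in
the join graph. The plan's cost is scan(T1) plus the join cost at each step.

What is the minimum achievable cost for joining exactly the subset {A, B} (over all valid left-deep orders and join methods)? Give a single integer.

4800

Selinger DP over subsets of {A,B}:
  {A}: scan cost=400, card=400
  {B}: scan cost=250, card=250
  {AB}: card=10000; try (B,hash)→4800, (A,merge)→6500, (B,merge)→6650, (A,hash)→7700, (B,nl_idx)→13600, (A,nl)→100250 …(+1); best=4800 via (B,hash)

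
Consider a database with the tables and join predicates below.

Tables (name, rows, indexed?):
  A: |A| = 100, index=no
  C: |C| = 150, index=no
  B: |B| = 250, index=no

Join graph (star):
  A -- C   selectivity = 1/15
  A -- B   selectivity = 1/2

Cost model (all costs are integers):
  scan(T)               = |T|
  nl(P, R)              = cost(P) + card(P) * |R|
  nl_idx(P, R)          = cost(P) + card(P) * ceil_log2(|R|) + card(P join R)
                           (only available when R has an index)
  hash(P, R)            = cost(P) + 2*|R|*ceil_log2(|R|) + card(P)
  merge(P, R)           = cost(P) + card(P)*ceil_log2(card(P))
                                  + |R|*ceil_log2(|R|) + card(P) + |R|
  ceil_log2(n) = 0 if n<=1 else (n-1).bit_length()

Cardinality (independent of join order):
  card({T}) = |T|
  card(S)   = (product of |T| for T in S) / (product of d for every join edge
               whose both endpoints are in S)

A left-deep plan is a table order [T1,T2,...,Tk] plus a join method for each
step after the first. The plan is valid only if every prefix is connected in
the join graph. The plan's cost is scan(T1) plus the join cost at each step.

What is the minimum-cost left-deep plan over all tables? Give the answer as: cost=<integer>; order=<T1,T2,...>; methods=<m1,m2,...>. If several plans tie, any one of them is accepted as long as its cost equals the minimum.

Selinger DP (subsets sized 1..n):
  {A}: scan cost=100, card=100
  {C}: scan cost=150, card=150
  {B}: scan cost=250, card=250
  {AC}: card=1000; try (A,hash)→1700, (C,merge)→2250, (A,merge)→2300, (C,hash)→2600, (C,nl)→15100, (A,nl)→15150; best=1700 via (A,hash)
  {AB}: card=12500; try (A,hash)→1900, (B,merge)→3150, (A,merge)→3300, (B,hash)→4200, (B,nl)→25100, (A,nl)→25250; best=1900 via (A,hash)
  {ABC}: card=125000; try (B,hash)→6700, (B,merge)→14950, (C,hash)→16800, (C,merge)→190750, (B,nl)→251700, (C,nl)→1876900; best=6700 via (B,hash)

cost=6700; order=C,A,B; methods=hash,hash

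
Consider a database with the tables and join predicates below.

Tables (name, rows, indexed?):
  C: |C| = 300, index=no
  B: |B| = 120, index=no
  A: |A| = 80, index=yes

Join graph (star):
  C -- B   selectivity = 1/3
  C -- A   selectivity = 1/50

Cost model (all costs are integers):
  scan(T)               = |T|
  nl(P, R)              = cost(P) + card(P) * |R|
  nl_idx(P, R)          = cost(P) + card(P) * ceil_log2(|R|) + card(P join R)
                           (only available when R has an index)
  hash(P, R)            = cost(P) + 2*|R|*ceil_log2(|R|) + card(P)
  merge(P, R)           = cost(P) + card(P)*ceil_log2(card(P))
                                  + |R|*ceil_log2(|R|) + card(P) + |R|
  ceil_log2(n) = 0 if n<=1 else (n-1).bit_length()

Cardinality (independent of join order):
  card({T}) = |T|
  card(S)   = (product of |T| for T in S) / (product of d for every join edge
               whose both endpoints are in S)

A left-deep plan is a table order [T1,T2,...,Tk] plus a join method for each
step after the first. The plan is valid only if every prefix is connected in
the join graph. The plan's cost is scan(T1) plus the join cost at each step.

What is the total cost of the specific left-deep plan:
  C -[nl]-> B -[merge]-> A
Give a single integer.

step 1: scan C: cost=300, card=300
step 2: join B via nl
    card(P join B) = 300*120/(3) = 12000
    cost = 300 + 300*120 = 36300
step 3: join A via merge
    card(P join A) = 12000*80/(50) = 19200
    cost = 36300 + 12000*14 + 80*7 + 12000 + 80 = 216940

216940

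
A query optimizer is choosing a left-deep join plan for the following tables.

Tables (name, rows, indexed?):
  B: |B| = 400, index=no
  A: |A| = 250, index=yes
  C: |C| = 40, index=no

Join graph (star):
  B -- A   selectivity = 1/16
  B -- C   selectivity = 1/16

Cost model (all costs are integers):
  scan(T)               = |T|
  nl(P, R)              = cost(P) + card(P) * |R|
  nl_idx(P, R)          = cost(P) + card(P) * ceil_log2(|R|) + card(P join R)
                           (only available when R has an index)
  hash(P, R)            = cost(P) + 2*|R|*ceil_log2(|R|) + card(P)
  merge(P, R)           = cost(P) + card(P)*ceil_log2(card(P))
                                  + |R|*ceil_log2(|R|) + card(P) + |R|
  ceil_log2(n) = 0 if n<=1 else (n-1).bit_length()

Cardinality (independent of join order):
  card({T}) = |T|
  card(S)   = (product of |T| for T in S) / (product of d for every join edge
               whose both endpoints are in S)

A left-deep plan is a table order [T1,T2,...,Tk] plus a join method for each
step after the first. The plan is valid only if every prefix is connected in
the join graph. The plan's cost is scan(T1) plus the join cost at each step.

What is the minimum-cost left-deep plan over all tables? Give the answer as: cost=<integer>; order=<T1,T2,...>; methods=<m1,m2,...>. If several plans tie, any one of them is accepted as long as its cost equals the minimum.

Selinger DP (subsets sized 1..n):
  {B}: scan cost=400, card=400
  {A}: scan cost=250, card=250
  {C}: scan cost=40, card=40
  {AB}: card=6250; try (A,hash)→4800, (B,merge)→6500, (A,merge)→6650, (B,hash)→7700, (A,nl_idx)→9850, (B,nl)→100250 …(+1); best=4800 via (A,hash)
  {BC}: card=1000; try (C,hash)→1280, (B,merge)→4320, (C,merge)→4680, (B,hash)→7280, (B,nl)→16040, (C,nl)→16400; best=1280 via (C,hash)
  {ABC}: card=15625; try (A,hash)→6280, (C,hash)→11530, (A,merge)→14530, (A,nl_idx)→24905, (C,merge)→92580, (A,nl)→251280 …(+1); best=6280 via (A,hash)

cost=6280; order=B,C,A; methods=hash,hash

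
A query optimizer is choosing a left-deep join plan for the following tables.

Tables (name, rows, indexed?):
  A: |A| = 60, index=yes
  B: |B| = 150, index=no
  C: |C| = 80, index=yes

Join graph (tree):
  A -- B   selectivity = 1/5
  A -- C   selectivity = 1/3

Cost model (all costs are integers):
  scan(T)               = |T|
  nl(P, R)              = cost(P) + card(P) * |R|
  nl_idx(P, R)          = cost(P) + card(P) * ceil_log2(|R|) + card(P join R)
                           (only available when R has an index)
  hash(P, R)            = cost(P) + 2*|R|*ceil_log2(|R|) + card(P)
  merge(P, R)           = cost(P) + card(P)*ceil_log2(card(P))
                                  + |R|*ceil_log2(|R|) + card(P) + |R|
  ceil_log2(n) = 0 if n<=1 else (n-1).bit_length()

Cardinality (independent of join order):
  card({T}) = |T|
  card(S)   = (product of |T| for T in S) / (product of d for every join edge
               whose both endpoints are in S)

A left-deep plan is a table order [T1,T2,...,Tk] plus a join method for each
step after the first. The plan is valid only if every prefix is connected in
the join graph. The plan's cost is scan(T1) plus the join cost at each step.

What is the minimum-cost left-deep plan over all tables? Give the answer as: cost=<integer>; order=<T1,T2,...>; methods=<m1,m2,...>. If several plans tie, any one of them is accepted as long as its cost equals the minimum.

cost=3940; order=B,A,C; methods=hash,hash

Selinger DP (subsets sized 1..n):
  {A}: scan cost=60, card=60
  {B}: scan cost=150, card=150
  {C}: scan cost=80, card=80
  {AB}: card=1800; try (A,hash)→1020, (B,merge)→1830, (A,merge)→1920, (B,hash)→2520, (A,nl_idx)→2850, (B,nl)→9060 …(+1); best=1020 via (A,hash)
  {AC}: card=1600; try (A,hash)→880, (C,merge)→1120, (A,merge)→1140, (C,hash)→1240, (C,nl_idx)→2080, (A,nl_idx)→2160 …(+2); best=880 via (A,hash)
  {ABC}: card=48000; try (C,hash)→3940, (B,hash)→4880, (B,merge)→21430, (C,merge)→23260, (C,nl_idx)→61620, (C,nl)→145020 …(+1); best=3940 via (C,hash)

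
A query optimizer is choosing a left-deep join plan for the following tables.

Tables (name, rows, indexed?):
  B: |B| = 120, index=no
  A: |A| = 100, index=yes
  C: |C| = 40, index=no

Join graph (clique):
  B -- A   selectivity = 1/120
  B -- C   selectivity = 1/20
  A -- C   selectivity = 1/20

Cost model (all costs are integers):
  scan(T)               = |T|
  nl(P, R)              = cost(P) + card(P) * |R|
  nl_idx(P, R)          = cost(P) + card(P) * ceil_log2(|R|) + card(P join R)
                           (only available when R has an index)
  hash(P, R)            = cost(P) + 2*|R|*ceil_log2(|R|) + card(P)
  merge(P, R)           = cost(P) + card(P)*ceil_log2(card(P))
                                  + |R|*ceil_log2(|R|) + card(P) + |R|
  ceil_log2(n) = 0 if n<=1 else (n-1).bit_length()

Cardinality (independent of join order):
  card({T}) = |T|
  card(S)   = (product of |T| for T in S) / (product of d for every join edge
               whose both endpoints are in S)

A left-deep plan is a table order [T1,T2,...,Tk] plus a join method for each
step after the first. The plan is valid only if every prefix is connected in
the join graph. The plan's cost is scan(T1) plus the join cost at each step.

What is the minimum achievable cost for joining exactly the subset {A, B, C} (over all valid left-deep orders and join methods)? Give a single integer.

Selinger DP over subsets of {A,B,C}:
  {B}: scan cost=120, card=120
  {A}: scan cost=100, card=100
  {C}: scan cost=40, card=40
  {AB}: card=100; try (A,nl_idx)→1060, (A,hash)→1640, (B,merge)→1860, (B,hash)→1880, (A,merge)→1880, (B,nl)→12100 …(+1); best=1060 via (A,nl_idx)
  {BC}: card=240; try (C,hash)→720, (B,merge)→1280, (C,merge)→1360, (B,hash)→1760, (B,nl)→4840, (C,nl)→4920; best=720 via (C,hash)
  {AC}: card=200; try (A,nl_idx)→520, (C,hash)→680, (A,merge)→1120, (C,merge)→1180, (A,hash)→1480, (A,nl)→4040 …(+1); best=520 via (A,nl_idx)
  {ABC}: card=10; try (C,hash)→1640, (C,merge)→2140, (A,hash)→2360, (B,hash)→2400, (A,nl_idx)→2410, (B,merge)→3280 …(+4); best=1640 via (C,hash)

1640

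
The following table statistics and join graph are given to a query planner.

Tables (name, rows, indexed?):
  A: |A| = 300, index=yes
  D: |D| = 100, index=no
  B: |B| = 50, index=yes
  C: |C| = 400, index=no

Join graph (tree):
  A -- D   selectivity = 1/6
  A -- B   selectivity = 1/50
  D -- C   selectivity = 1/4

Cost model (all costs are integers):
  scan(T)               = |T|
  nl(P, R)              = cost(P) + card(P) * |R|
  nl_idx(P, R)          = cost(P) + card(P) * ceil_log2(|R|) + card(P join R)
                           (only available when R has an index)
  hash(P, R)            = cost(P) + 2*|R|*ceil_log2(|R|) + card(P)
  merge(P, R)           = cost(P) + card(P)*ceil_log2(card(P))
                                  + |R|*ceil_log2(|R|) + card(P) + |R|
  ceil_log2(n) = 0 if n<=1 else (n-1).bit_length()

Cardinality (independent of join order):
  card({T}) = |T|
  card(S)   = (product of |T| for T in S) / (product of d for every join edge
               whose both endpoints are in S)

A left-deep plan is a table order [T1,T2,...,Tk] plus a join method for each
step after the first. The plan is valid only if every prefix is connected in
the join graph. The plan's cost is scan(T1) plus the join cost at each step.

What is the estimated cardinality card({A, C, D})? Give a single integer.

500000

Tables in S: A(300), C(400), D(100)
Edges inside S: A-D(d=6), D-C(d=4)
numerator = 300 * 400 * 100 = 12000000
denominator = 6 * 4 = 24
card(S) = 12000000 / 24 = 500000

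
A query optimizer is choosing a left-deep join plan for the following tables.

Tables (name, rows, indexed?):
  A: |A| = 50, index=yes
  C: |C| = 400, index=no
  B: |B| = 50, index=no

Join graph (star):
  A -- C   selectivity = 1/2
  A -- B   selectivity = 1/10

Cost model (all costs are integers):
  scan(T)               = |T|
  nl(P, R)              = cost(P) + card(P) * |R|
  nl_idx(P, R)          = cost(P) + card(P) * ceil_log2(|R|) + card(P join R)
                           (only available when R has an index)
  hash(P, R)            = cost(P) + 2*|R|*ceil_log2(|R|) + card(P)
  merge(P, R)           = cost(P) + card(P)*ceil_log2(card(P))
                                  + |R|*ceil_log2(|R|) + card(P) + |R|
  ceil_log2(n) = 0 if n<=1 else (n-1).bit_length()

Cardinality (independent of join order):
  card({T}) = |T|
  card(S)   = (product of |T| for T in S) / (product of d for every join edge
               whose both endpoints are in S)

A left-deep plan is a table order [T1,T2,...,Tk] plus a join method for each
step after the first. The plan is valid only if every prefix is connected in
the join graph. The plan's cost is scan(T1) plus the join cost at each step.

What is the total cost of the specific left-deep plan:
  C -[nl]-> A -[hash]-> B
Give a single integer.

31000

step 1: scan C: cost=400, card=400
step 2: join A via nl
    card(P join A) = 400*50/(2) = 10000
    cost = 400 + 400*50 = 20400
step 3: join B via hash
    card(P join B) = 10000*50/(10) = 50000
    cost = 20400 + 2*50*6 + 10000 = 31000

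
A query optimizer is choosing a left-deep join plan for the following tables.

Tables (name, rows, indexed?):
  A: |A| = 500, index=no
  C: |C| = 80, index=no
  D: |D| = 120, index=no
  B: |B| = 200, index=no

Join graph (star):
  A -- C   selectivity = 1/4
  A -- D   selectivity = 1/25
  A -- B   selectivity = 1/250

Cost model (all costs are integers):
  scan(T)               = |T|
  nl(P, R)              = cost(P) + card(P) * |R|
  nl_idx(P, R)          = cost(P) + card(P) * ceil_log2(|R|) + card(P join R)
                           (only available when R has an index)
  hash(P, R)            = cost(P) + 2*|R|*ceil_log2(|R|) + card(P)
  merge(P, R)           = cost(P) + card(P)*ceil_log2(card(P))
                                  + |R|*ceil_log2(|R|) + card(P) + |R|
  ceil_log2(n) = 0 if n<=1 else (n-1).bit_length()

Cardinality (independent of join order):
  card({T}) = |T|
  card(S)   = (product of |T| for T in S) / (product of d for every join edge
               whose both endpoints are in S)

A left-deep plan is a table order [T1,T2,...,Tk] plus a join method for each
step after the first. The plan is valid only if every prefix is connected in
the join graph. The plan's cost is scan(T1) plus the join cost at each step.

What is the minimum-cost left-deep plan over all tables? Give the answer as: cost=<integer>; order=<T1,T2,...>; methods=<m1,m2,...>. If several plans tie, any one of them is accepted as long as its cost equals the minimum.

Selinger DP (subsets sized 1..n):
  {A}: scan cost=500, card=500
  {C}: scan cost=80, card=80
  {D}: scan cost=120, card=120
  {B}: scan cost=200, card=200
  {AC}: card=10000; try (C,hash)→2120, (A,merge)→5720, (C,merge)→6140, (A,hash)→9160, (A,nl)→40080, (C,nl)→40500; best=2120 via (C,hash)
  {AD}: card=2400; try (D,hash)→2680, (A,merge)→6080, (D,merge)→6460, (A,hash)→9240, (A,nl)→60120, (D,nl)→60500; best=2680 via (D,hash)
  {AB}: card=400; try (B,hash)→4200, (A,merge)→7000, (B,merge)→7300, (A,hash)→9400, (A,nl)→100200, (B,nl)→100500; best=4200 via (B,hash)
  {ACD}: card=48000; try (C,hash)→6200, (D,hash)→13800, (C,merge)→34520, (D,merge)→153080, (C,nl)→194680, (D,nl)→1202120; best=6200 via (C,hash)
  {ABC}: card=8000; try (C,hash)→5720, (C,merge)→8840, (B,hash)→15320, (C,nl)→36200, (B,merge)→153920, (B,nl)→2002120; best=5720 via (C,hash)
  {ABD}: card=1920; try (D,hash)→6280, (B,hash)→8280, (D,merge)→9160, (B,merge)→35680, (D,nl)→52200, (B,nl)→482680; best=6280 via (D,hash)
  {ABCD}: card=38400; try (C,hash)→9320, (D,hash)→15400, (C,merge)→29960, (B,hash)→57400, (D,merge)→118680, (C,nl)→159880 …(+3); best=9320 via (C,hash)

cost=9320; order=A,B,D,C; methods=hash,hash,hash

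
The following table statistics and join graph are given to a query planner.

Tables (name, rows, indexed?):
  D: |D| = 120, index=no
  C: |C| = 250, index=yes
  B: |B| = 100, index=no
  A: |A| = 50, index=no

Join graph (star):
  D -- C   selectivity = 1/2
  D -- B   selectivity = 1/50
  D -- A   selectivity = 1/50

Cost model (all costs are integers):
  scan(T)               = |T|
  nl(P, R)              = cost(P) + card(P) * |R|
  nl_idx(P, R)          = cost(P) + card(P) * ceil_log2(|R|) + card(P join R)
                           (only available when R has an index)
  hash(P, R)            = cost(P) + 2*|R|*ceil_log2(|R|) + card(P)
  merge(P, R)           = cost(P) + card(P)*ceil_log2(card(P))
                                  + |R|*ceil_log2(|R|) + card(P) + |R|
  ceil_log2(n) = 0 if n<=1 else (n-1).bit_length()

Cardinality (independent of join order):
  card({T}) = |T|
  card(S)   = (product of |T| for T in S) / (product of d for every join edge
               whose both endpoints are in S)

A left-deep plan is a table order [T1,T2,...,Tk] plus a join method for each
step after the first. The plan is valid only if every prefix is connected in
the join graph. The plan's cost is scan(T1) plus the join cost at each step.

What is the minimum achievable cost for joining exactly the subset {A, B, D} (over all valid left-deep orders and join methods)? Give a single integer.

Selinger DP over subsets of {A,B,D}:
  {D}: scan cost=120, card=120
  {B}: scan cost=100, card=100
  {A}: scan cost=50, card=50
  {BD}: card=240; try (B,hash)→1640, (D,merge)→1860, (D,hash)→1880, (B,merge)→1880, (D,nl)→12100, (B,nl)→12120; best=1640 via (B,hash)
  {AD}: card=120; try (A,hash)→840, (D,merge)→1360, (A,merge)→1430, (D,hash)→1780, (D,nl)→6050, (A,nl)→6120; best=840 via (A,hash)
  {ABD}: card=240; try (B,hash)→2360, (A,hash)→2480, (B,merge)→2600, (A,merge)→4150, (B,nl)→12840, (A,nl)→13640; best=2360 via (B,hash)

2360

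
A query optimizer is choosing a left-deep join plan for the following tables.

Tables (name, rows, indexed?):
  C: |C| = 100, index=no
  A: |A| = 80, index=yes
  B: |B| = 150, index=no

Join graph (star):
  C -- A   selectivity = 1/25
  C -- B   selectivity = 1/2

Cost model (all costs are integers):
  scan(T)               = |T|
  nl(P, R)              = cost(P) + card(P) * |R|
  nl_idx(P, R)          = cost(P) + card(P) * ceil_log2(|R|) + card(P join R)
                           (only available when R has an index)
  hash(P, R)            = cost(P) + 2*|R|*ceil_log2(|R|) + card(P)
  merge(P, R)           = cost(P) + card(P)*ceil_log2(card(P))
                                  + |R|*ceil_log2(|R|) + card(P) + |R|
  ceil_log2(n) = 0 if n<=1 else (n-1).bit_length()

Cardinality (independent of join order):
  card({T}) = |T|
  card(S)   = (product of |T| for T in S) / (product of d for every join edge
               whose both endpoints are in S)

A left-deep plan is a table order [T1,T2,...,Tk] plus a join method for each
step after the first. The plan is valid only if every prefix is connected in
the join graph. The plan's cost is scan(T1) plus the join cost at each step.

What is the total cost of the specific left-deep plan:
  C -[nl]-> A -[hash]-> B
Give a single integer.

step 1: scan C: cost=100, card=100
step 2: join A via nl
    card(P join A) = 100*80/(25) = 320
    cost = 100 + 100*80 = 8100
step 3: join B via hash
    card(P join B) = 320*150/(2) = 24000
    cost = 8100 + 2*150*8 + 320 = 10820

10820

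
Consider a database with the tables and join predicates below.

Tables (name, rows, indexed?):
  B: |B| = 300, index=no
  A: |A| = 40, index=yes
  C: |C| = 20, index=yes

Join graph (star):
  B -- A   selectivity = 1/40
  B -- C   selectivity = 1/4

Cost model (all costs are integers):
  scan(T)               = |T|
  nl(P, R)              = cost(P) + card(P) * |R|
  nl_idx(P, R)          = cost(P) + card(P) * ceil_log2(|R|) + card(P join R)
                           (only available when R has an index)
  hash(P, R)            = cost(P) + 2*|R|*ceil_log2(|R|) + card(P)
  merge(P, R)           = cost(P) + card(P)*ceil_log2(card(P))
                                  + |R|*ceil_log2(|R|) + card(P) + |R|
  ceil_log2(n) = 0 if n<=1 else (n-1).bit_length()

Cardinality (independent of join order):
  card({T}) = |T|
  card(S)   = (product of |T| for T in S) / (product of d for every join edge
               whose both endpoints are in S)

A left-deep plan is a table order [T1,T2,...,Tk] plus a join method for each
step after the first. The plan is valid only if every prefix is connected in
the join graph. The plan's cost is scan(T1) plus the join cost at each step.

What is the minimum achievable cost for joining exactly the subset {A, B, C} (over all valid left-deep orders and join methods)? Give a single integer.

1580

Selinger DP over subsets of {A,B,C}:
  {B}: scan cost=300, card=300
  {A}: scan cost=40, card=40
  {C}: scan cost=20, card=20
  {AB}: card=300; try (A,hash)→1080, (A,nl_idx)→2400, (B,merge)→3320, (A,merge)→3580, (B,hash)→5480, (B,nl)→12040 …(+1); best=1080 via (A,hash)
  {BC}: card=1500; try (C,hash)→800, (B,merge)→3140, (C,nl_idx)→3300, (C,merge)→3420, (B,hash)→5440, (B,nl)→6020 …(+1); best=800 via (C,hash)
  {ABC}: card=1500; try (C,hash)→1580, (A,hash)→2780, (C,nl_idx)→4080, (C,merge)→4200, (C,nl)→7080, (A,nl_idx)→11300 …(+2); best=1580 via (C,hash)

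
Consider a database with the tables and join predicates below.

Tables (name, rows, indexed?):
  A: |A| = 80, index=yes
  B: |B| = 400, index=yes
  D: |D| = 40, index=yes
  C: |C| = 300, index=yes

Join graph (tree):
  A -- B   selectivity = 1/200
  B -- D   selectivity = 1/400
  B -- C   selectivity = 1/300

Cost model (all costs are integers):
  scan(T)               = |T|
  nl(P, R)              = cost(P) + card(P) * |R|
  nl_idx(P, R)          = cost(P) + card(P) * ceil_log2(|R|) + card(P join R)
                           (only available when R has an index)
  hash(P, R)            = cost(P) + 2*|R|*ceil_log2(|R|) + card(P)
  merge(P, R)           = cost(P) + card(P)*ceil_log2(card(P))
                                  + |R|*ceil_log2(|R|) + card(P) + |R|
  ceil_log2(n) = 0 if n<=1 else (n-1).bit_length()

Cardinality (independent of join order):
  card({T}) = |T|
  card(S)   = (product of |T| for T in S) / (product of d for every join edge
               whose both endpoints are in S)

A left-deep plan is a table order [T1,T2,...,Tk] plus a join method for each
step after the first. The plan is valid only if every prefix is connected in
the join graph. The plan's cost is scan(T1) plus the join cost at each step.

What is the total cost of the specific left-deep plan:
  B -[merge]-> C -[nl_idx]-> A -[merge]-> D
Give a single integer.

12080

step 1: scan B: cost=400, card=400
step 2: join C via merge
    card(P join C) = 400*300/(300) = 400
    cost = 400 + 400*9 + 300*9 + 400 + 300 = 7400
step 3: join A via nl_idx
    card(P join A) = 400*80/(200) = 160
    cost = 7400 + 400*7 + 160 = 10360
step 4: join D via merge
    card(P join D) = 160*40/(400) = 16
    cost = 10360 + 160*8 + 40*6 + 160 + 40 = 12080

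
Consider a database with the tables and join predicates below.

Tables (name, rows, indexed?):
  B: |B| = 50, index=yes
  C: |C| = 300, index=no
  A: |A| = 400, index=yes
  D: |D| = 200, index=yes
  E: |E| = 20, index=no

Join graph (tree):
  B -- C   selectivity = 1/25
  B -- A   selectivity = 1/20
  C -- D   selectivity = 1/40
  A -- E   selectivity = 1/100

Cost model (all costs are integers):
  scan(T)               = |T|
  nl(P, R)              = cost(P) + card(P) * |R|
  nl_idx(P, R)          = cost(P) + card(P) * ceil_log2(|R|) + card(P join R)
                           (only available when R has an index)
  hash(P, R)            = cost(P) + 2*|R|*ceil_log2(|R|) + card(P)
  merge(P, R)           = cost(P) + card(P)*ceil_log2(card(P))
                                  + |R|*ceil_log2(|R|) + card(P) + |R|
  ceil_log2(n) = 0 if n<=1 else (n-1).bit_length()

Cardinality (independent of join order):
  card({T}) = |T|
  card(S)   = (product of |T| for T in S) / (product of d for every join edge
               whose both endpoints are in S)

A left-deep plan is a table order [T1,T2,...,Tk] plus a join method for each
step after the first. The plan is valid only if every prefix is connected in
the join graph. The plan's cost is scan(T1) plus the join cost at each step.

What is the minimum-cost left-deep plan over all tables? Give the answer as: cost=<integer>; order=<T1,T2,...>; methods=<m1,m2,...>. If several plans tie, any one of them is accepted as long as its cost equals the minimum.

cost=11360; order=E,A,B,C,D; methods=nl_idx,hash,merge,hash

Selinger DP (subsets sized 1..n):
  {B}: scan cost=50, card=50
  {C}: scan cost=300, card=300
  {A}: scan cost=400, card=400
  {D}: scan cost=200, card=200
  {E}: scan cost=20, card=20
  {BC}: card=600; try (B,hash)→1200, (B,nl_idx)→2700, (C,merge)→3400, (B,merge)→3650, (C,hash)→5500, (C,nl)→15050 …(+1); best=1200 via (B,hash)
  {AB}: card=1000; try (B,hash)→1400, (A,nl_idx)→1500, (B,nl_idx)→3800, (A,merge)→4400, (B,merge)→4750, (A,hash)→7300 …(+2); best=1400 via (B,hash)
  {CD}: card=1500; try (D,hash)→3800, (D,nl_idx)→4200, (C,merge)→5000, (D,merge)→5100, (C,hash)→5800, (C,nl)→60200 …(+1); best=3800 via (D,hash)
  {AE}: card=80; try (A,nl_idx)→280, (E,hash)→1000, (A,merge)→4140, (E,merge)→4520, (A,hash)→7240, (A,nl)→8020 …(+1); best=280 via (A,nl_idx)
  {ABC}: card=12000; try (C,hash)→7800, (A,hash)→9000, (A,merge)→11800, (C,merge)→15400, (A,nl_idx)→18600, (A,nl)→241200 …(+1); best=7800 via (C,hash)
  {BCD}: card=3000; try (D,hash)→5000, (B,hash)→5900, (D,nl_idx)→9000, (D,merge)→9600, (B,nl_idx)→15800, (B,merge)→22150 …(+2); best=5000 via (D,hash)
  {ABE}: card=200; try (B,hash)→960, (B,nl_idx)→960, (B,merge)→1270, (E,hash)→2600, (B,nl)→4280, (E,merge)→12520 …(+1); best=960 via (B,hash)
  {ABCD}: card=60000; try (A,hash)→15200, (D,hash)→23000, (A,merge)→48000, (A,nl_idx)→92000, (D,nl_idx)→163800, (D,merge)→189600 …(+2); best=15200 via (A,hash)
  {ABCE}: card=2400; try (C,merge)→5760, (C,hash)→6560, (E,hash)→20000, (C,nl)→60960, (E,merge)→187920, (E,nl)→247800; best=5760 via (C,merge)
  {ABCDE}: card=12000; try (D,hash)→11360, (D,nl_idx)→36960, (D,merge)→38760, (E,hash)→75400, (D,nl)→485760, (E,merge)→1035320 …(+1); best=11360 via (D,hash)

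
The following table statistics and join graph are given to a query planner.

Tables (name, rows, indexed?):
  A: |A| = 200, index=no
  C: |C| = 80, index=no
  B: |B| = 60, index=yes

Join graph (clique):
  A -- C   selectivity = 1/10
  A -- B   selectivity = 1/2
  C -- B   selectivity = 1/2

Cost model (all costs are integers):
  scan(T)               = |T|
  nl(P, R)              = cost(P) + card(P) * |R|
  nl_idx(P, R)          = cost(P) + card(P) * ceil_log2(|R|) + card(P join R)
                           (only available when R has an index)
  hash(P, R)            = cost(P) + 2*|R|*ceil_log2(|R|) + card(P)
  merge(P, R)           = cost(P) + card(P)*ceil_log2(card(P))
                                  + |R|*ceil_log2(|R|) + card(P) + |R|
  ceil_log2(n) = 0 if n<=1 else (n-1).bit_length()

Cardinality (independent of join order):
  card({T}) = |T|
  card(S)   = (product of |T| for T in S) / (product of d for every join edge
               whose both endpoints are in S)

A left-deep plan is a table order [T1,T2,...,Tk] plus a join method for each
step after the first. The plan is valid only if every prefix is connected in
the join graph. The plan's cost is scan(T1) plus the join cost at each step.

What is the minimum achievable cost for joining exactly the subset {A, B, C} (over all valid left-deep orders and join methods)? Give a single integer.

3840

Selinger DP over subsets of {A,B,C}:
  {A}: scan cost=200, card=200
  {C}: scan cost=80, card=80
  {B}: scan cost=60, card=60
  {AC}: card=1600; try (C,hash)→1520, (A,merge)→2520, (C,merge)→2640, (A,hash)→3360, (A,nl)→16080, (C,nl)→16200; best=1520 via (C,hash)
  {AB}: card=6000; try (B,hash)→1120, (A,merge)→2280, (B,merge)→2420, (A,hash)→3320, (B,nl_idx)→7400, (A,nl)→12060 …(+1); best=1120 via (B,hash)
  {BC}: card=2400; try (B,hash)→880, (C,merge)→1120, (B,merge)→1140, (C,hash)→1240, (B,nl_idx)→2960, (C,nl)→4860 …(+1); best=880 via (B,hash)
  {ABC}: card=24000; try (B,hash)→3840, (A,hash)→6480, (C,hash)→8240, (B,merge)→21140, (A,merge)→33880, (B,nl_idx)→35120 …(+4); best=3840 via (B,hash)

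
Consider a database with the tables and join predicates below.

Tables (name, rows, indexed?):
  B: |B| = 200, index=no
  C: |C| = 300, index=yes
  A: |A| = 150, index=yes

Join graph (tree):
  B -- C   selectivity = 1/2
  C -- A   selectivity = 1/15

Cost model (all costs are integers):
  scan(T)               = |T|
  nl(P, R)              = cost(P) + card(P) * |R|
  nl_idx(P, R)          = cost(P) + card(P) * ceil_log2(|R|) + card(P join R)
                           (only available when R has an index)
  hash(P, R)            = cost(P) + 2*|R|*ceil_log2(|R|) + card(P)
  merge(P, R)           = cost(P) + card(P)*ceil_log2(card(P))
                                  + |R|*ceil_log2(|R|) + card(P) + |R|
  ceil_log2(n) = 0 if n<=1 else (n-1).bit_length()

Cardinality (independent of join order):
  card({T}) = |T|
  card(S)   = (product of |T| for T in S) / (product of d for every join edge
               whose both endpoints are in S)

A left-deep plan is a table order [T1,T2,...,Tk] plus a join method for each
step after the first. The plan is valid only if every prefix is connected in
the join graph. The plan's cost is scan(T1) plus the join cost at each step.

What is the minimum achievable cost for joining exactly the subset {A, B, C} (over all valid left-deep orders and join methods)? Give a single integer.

9200

Selinger DP over subsets of {A,B,C}:
  {B}: scan cost=200, card=200
  {C}: scan cost=300, card=300
  {A}: scan cost=150, card=150
  {BC}: card=30000; try (B,hash)→3800, (C,merge)→5000, (B,merge)→5100, (C,hash)→5800, (C,nl_idx)→32000, (C,nl)→60200 …(+1); best=3800 via (B,hash)
  {AC}: card=3000; try (A,hash)→3000, (C,merge)→4500, (C,nl_idx)→4500, (A,merge)→4650, (C,hash)→5700, (A,nl_idx)→5700 …(+2); best=3000 via (A,hash)
  {ABC}: card=300000; try (B,hash)→9200, (A,hash)→36200, (B,merge)→43800, (A,merge)→485150, (A,nl_idx)→543800, (B,nl)→603000 …(+1); best=9200 via (B,hash)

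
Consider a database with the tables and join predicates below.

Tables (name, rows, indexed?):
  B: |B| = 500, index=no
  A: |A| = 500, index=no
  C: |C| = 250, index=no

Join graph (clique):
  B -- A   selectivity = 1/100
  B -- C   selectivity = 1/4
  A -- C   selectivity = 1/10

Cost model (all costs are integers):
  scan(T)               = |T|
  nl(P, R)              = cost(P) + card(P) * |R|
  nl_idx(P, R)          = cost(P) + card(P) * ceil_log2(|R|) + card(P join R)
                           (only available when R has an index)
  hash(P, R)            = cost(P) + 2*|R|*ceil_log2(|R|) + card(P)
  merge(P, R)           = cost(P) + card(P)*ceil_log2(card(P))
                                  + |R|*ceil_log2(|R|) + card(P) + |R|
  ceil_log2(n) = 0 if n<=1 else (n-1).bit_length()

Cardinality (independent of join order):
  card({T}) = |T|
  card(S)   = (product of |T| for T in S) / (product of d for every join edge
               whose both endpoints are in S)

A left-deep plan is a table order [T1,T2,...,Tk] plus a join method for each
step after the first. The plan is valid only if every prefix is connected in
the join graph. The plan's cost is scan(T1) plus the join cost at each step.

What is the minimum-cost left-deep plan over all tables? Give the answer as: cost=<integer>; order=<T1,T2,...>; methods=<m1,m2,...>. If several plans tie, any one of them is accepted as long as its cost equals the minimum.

cost=16500; order=A,B,C; methods=hash,hash

Selinger DP (subsets sized 1..n):
  {B}: scan cost=500, card=500
  {A}: scan cost=500, card=500
  {C}: scan cost=250, card=250
  {AB}: card=2500; try (B,hash)→10000, (A,hash)→10000, (B,merge)→10500, (A,merge)→10500, (B,nl)→250500, (A,nl)→250500; best=10000 via (B,hash)
  {BC}: card=31250; try (C,hash)→5000, (B,merge)→7500, (C,merge)→7750, (B,hash)→9500, (B,nl)→125250, (C,nl)→125500; best=5000 via (C,hash)
  {AC}: card=12500; try (C,hash)→5000, (A,merge)→7500, (C,merge)→7750, (A,hash)→9500, (A,nl)→125250, (C,nl)→125500; best=5000 via (C,hash)
  {ABC}: card=15625; try (C,hash)→16500, (B,hash)→26500, (C,merge)→44750, (A,hash)→45250, (B,merge)→197500, (A,merge)→510000 …(+3); best=16500 via (C,hash)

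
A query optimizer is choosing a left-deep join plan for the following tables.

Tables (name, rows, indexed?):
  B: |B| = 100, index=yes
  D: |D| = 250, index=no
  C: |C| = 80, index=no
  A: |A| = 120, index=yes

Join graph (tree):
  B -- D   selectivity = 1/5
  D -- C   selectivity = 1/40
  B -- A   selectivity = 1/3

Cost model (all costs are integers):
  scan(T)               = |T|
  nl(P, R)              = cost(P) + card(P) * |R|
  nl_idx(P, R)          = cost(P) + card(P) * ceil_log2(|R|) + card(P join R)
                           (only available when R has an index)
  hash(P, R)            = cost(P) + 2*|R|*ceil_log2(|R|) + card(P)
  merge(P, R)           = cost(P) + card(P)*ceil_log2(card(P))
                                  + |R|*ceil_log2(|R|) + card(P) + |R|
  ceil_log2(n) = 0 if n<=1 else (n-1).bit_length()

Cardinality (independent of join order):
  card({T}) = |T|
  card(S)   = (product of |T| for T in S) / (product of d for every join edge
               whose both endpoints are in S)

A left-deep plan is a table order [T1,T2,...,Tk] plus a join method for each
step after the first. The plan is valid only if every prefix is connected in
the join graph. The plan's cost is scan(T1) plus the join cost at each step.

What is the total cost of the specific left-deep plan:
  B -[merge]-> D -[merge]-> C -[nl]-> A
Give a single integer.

1273790

step 1: scan B: cost=100, card=100
step 2: join D via merge
    card(P join D) = 100*250/(5) = 5000
    cost = 100 + 100*7 + 250*8 + 100 + 250 = 3150
step 3: join C via merge
    card(P join C) = 5000*80/(40) = 10000
    cost = 3150 + 5000*13 + 80*7 + 5000 + 80 = 73790
step 4: join A via nl
    card(P join A) = 10000*120/(3) = 400000
    cost = 73790 + 10000*120 = 1273790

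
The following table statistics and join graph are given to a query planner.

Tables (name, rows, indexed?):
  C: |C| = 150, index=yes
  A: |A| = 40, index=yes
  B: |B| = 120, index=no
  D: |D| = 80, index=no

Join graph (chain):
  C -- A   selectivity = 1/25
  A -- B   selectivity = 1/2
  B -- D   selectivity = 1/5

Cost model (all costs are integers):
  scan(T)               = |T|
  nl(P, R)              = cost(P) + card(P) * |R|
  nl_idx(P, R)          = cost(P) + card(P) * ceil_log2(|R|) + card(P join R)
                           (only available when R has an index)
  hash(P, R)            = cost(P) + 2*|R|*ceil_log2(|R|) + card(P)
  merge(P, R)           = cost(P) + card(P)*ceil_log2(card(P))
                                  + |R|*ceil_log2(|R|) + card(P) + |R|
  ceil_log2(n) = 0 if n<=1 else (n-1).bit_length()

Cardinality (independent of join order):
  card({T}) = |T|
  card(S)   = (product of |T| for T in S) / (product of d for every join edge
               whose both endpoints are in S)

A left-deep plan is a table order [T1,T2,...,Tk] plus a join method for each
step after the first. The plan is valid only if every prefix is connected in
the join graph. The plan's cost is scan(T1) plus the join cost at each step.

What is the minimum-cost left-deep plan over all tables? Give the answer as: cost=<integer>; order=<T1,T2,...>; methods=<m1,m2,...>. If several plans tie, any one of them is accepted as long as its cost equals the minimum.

Selinger DP (subsets sized 1..n):
  {C}: scan cost=150, card=150
  {A}: scan cost=40, card=40
  {B}: scan cost=120, card=120
  {D}: scan cost=80, card=80
  {AC}: card=240; try (C,nl_idx)→600, (A,hash)→780, (A,nl_idx)→1290, (C,merge)→1670, (A,merge)→1780, (C,hash)→2480 …(+2); best=600 via (C,nl_idx)
  {AB}: card=2400; try (A,hash)→720, (B,merge)→1280, (A,merge)→1360, (B,hash)→1760, (A,nl_idx)→3240, (B,nl)→4840 …(+1); best=720 via (A,hash)
  {BD}: card=1920; try (D,hash)→1360, (B,merge)→1680, (D,merge)→1720, (B,hash)→1840, (B,nl)→9680, (D,nl)→9720; best=1360 via (D,hash)
  {ABC}: card=14400; try (B,hash)→2520, (B,merge)→3720, (C,hash)→5520, (B,nl)→29400, (C,merge)→33270, (C,nl_idx)→34320 …(+1); best=2520 via (B,hash)
  {ABD}: card=38400; try (A,hash)→3760, (D,hash)→4240, (A,merge)→24680, (D,merge)→32560, (A,nl_idx)→51280, (A,nl)→78160 …(+1); best=3760 via (A,hash)
  {ABCD}: card=230400; try (D,hash)→18040, (C,hash)→44560, (D,merge)→219160, (C,nl_idx)→541360, (C,merge)→657910, (D,nl)→1154520 …(+1); best=18040 via (D,hash)

cost=18040; order=A,C,B,D; methods=nl_idx,hash,hash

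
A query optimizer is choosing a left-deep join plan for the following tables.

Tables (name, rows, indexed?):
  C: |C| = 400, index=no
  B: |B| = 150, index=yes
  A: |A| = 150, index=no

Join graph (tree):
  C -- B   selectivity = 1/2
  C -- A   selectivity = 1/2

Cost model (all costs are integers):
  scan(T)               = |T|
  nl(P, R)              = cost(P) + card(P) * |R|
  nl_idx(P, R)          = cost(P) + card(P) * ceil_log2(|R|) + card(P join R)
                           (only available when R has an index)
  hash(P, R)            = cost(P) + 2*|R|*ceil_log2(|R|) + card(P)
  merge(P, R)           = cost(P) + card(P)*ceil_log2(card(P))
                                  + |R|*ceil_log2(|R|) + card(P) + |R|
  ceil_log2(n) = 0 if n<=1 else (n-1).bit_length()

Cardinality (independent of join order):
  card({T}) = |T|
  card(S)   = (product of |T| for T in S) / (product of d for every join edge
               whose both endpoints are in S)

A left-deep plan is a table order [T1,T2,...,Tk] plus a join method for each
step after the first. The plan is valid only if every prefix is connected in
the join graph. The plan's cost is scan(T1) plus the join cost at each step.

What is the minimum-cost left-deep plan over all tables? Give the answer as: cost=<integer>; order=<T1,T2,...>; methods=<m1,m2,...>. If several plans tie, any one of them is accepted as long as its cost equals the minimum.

Selinger DP (subsets sized 1..n):
  {C}: scan cost=400, card=400
  {B}: scan cost=150, card=150
  {A}: scan cost=150, card=150
  {BC}: card=30000; try (B,hash)→3200, (C,merge)→5500, (B,merge)→5750, (C,hash)→7500, (B,nl_idx)→33600, (C,nl)→60150 …(+1); best=3200 via (B,hash)
  {AC}: card=30000; try (A,hash)→3200, (C,merge)→5500, (A,merge)→5750, (C,hash)→7500, (C,nl)→60150, (A,nl)→60400; best=3200 via (A,hash)
  {ABC}: card=2250000; try (B,hash)→35600, (A,hash)→35600, (B,merge)→484550, (A,merge)→484550, (B,nl_idx)→2493200, (B,nl)→4503200 …(+1); best=35600 via (B,hash)

cost=35600; order=C,A,B; methods=hash,hash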